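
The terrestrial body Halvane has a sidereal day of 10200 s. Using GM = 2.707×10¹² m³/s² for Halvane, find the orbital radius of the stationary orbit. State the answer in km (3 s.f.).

r_sync ≈ 1930 km

A synchronous orbit has period T, so by Kepler's third law a = (μT²/4π²)^(1/3).
μT²/4π² = 2.707×10¹² × (1.020×10⁴)² / 39.48 = 7.134×10¹⁸ m³.
a = 1.925×10⁶ m = 1925.1 km.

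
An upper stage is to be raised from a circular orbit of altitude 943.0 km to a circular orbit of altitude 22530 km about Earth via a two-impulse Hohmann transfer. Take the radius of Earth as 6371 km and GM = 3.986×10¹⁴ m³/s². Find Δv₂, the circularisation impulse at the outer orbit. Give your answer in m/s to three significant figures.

Δv ≈ 1350 m/s

r₁ = 6371 + 943.0 = 7314.0 km = 7.3140×10⁶ m.
r₂ = 6371 + 22530 = 28901 km = 2.8901×10⁷ m.
Transfer ellipse a_t = (r₁ + r₂)/2 = 1.811×10⁷ m.
At r₁: circular v_c1 = √(μ/r₁) = 7382 m/s; transfer-perigee v_p = √[μ(2/r₁ − 1/a_t)] = 9326 m/s.
At r₂: circular v_c2 = √(μ/r₂) = 3714 m/s; transfer-apogee v_a = √[μ(2/r₂ − 1/a_t)] = 2360 m/s.
Δv₂ = v_c2 − v_a = 1353 m/s.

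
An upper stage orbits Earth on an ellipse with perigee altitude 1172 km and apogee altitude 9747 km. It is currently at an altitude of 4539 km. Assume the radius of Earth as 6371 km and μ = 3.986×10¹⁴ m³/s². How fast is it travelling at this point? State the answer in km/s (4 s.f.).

v ≈ 6.275 km/s

r_p = 6371 + 1172 = 7543.0 km = 7.5430×10⁶ m.
r_a = 6371 + 9747 = 16118 km = 1.6118×10⁷ m.
r = 6371 + 4539 = 10910 km = 1.091×10⁷ m.
Semi-major axis a = (r_p + r_a)/2 = 11830 km = 1.183×10⁷ m.
Vis-viva: v² = μ(2/r − 1/a) = 3.986×10¹⁴ × (1.833×10⁻⁷ − 8.453×10⁻⁸) = 3.938×10⁷ m²/s².
v = 6275 m/s = 6.275 km/s.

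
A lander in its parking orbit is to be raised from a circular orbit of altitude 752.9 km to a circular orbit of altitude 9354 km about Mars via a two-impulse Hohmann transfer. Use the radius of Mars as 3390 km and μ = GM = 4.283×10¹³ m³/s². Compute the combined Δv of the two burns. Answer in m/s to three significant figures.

r₁ = 3390 + 752.9 = 4142.9 km = 4.1429×10⁶ m.
r₂ = 3390 + 9354 = 12744 km = 1.2744×10⁷ m.
Transfer ellipse a_t = (r₁ + r₂)/2 = 8.443×10⁶ m.
At r₁: circular v_c1 = √(μ/r₁) = 3215 m/s; transfer-periapsis v_p = √[μ(2/r₁ − 1/a_t)] = 3950 m/s.
Δv₁ = v_p − v_c1 = 734.9 m/s.
At r₂: circular v_c2 = √(μ/r₂) = 1833 m/s; transfer-apoapsis v_a = √[μ(2/r₂ − 1/a_t)] = 1284 m/s.
Δv₂ = v_c2 − v_a = 549.1 m/s.
Total Δv = Δv₁ + Δv₂ = 1284 m/s.

Δv_total ≈ 1280 m/s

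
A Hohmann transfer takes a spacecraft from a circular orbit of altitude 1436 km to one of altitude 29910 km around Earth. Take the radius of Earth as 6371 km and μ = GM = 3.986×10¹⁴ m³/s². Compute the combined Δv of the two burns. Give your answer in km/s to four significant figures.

r₁ = 6371 + 1436 = 7807.0 km = 7.8070×10⁶ m.
r₂ = 6371 + 29910 = 36281 km = 3.6281×10⁷ m.
Transfer ellipse a_t = (r₁ + r₂)/2 = 2.204×10⁷ m.
At r₁: circular v_c1 = √(μ/r₁) = 7145 m/s; transfer-perigee v_p = √[μ(2/r₁ − 1/a_t)] = 9167 m/s.
Δv₁ = v_p − v_c1 = 2021 m/s.
At r₂: circular v_c2 = √(μ/r₂) = 3315 m/s; transfer-apogee v_a = √[μ(2/r₂ − 1/a_t)] = 1973 m/s.
Δv₂ = v_c2 − v_a = 1342 m/s.
Total Δv = Δv₁ + Δv₂ = 3364 m/s = 3.364 km/s.

Δv_total ≈ 3.364 km/s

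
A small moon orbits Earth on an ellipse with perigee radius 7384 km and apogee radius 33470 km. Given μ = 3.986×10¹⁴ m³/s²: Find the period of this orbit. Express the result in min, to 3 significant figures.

Semi-major axis a = (r_p + r_a)/2 = (7384.0 + 33470)/2 = 20427 km = 2.043×10⁷ m.
By Kepler's third law T = 2π√(a³/μ) = 2π × 4.624×10³ = 2.905×10⁴ s.
= 484.2 min.

T ≈ 484 min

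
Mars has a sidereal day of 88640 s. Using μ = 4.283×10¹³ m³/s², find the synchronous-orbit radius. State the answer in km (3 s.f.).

A synchronous orbit has period T, so by Kepler's third law a = (μT²/4π²)^(1/3).
μT²/4π² = 4.283×10¹³ × (8.864×10⁴)² / 39.48 = 8.524×10²¹ m³.
a = 2.043×10⁷ m = 20428 km.

r_sync ≈ 20400 km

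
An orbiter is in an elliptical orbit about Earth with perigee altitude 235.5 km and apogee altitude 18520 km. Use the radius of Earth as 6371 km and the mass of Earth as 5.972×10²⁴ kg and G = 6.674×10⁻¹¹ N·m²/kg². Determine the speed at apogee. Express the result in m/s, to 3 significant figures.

v ≈ 2590 m/s

μ = GM = 6.674×10⁻¹¹ × 5.972×10²⁴ = 3.986×10¹⁴ m³/s².
r_p = 6371 + 235.5 = 6606.5 km = 6.6065×10⁶ m.
r_a = 6371 + 18520 = 24891 km = 2.4891×10⁷ m.
Semi-major axis a = (r_p + r_a)/2 = 15749 km = 1.575×10⁷ m.
Vis-viva: v² = μ(2/r − 1/a) = 3.986×10¹⁴ × (8.035×10⁻⁸ − 6.350×10⁻⁸) = 6.717×10⁶ m²/s².
v = 2592 m/s.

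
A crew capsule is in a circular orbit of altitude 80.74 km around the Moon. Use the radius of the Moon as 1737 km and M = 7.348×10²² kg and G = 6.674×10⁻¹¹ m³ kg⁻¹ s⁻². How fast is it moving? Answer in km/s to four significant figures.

μ = GM = 6.674×10⁻¹¹ × 7.348×10²² = 4.904×10¹² m³/s².
r = 1737 + 80.74 = 1817.7 km = 1.8177×10⁶ m.
For a circular orbit v = √(μ/r) = √(4.904×10¹² / 1.818×10⁶) = √(2.698×10⁶) = 1643 m/s.
That is 1.643 km/s.

v ≈ 1.643 km/s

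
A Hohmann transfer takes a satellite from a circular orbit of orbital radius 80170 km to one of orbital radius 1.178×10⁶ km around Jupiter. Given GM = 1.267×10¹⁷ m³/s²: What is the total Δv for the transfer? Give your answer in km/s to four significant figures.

r₁ = 80170 km = 8.017×10⁷ m.
r₂ = 1.178×10⁶ km = 1.178×10⁹ m.
Transfer ellipse a_t = (r₁ + r₂)/2 = 6.291×10⁸ m.
At r₁: circular v_c1 = √(μ/r₁) = 39750 m/s; transfer-perijove v_p = √[μ(2/r₁ − 1/a_t)] = 54400 m/s.
Δv₁ = v_p − v_c1 = 14650 m/s.
At r₂: circular v_c2 = √(μ/r₂) = 10370 m/s; transfer-apojove v_a = √[μ(2/r₂ − 1/a_t)] = 3702 m/s.
Δv₂ = v_c2 − v_a = 6669 m/s.
Total Δv = Δv₁ + Δv₂ = 21310 m/s = 21.31 km/s.

Δv_total ≈ 21.31 km/s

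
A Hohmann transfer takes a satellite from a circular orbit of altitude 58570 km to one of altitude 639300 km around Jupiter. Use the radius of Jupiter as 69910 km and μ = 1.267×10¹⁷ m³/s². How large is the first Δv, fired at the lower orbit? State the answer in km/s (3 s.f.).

Δv ≈ 9.46 km/s

r₁ = 69910 + 58570 = 128480 km = 1.2848×10⁸ m.
r₂ = 69910 + 639300 = 709210 km = 7.0921×10⁸ m.
Transfer ellipse a_t = (r₁ + r₂)/2 = 4.188×10⁸ m.
At r₁: circular v_c1 = √(μ/r₁) = 31400 m/s; transfer-perijove v_p = √[μ(2/r₁ − 1/a_t)] = 40860 m/s.
Δv₁ = v_p − v_c1 = 9460 m/s.
= 9.460 km/s.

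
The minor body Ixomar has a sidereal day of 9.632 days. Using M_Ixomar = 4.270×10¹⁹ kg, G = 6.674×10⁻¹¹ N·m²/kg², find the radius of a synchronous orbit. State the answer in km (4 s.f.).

μ = GM = 6.674×10⁻¹¹ × 4.270×10¹⁹ = 2.850×10⁹ m³/s².
T = 9.632 days = 8.322×10⁵ s.
A synchronous orbit has period T, so by Kepler's third law a = (μT²/4π²)^(1/3).
μT²/4π² = 2.850×10⁹ × (8.322×10⁵)² / 39.48 = 4.999×10¹⁹ m³.
a = 3.684×10⁶ m = 3683.9 km.

r_sync ≈ 3684 km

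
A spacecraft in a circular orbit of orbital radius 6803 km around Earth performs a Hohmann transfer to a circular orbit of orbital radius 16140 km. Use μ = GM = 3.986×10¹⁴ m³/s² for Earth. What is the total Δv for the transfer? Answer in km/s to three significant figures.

Δv_total ≈ 2.57 km/s

r₁ = 6803 km = 6.803×10⁶ m.
r₂ = 16140 km = 1.614×10⁷ m.
Transfer ellipse a_t = (r₁ + r₂)/2 = 1.147×10⁷ m.
At r₁: circular v_c1 = √(μ/r₁) = 7655 m/s; transfer-perigee v_p = √[μ(2/r₁ − 1/a_t)] = 9079 m/s.
Δv₁ = v_p − v_c1 = 1425 m/s.
At r₂: circular v_c2 = √(μ/r₂) = 4970 m/s; transfer-apogee v_a = √[μ(2/r₂ − 1/a_t)] = 3827 m/s.
Δv₂ = v_c2 − v_a = 1143 m/s.
Total Δv = Δv₁ + Δv₂ = 2567 m/s = 2.567 km/s.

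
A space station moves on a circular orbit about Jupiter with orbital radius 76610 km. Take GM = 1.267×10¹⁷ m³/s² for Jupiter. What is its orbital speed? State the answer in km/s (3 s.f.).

r = 76610 km = 7.661×10⁷ m.
For a circular orbit v = √(μ/r) = √(1.267×10¹⁷ / 7.661×10⁷) = √(1.654×10⁹) = 40670 m/s.
That is 40.67 km/s.

v ≈ 40.7 km/s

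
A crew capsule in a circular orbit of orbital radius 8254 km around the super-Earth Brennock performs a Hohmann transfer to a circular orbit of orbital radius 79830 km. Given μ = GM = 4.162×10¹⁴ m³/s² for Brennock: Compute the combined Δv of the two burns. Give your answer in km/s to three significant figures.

Δv_total ≈ 3.75 km/s

r₁ = 8254 km = 8.254×10⁶ m.
r₂ = 79830 km = 7.983×10⁷ m.
Transfer ellipse a_t = (r₁ + r₂)/2 = 4.404×10⁷ m.
At r₁: circular v_c1 = √(μ/r₁) = 7101 m/s; transfer-periapsis v_p = √[μ(2/r₁ − 1/a_t)] = 9560 m/s.
Δv₁ = v_p − v_c1 = 2459 m/s.
At r₂: circular v_c2 = √(μ/r₂) = 2283 m/s; transfer-apoapsis v_a = √[μ(2/r₂ − 1/a_t)] = 988.5 m/s.
Δv₂ = v_c2 − v_a = 1295 m/s.
Total Δv = Δv₁ + Δv₂ = 3754 m/s = 3.754 km/s.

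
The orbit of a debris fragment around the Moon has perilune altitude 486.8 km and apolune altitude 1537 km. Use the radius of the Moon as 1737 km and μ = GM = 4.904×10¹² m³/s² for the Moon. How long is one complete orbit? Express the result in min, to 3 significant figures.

r_p = 1737 + 486.8 = 2223.8 km = 2.2238×10⁶ m.
r_a = 1737 + 1537 = 3274.0 km = 3.2740×10⁶ m.
Semi-major axis a = (r_p + r_a)/2 = (2223.8 + 3274.0)/2 = 2748.9 km = 2.749×10⁶ m.
By Kepler's third law T = 2π√(a³/μ) = 2π × 2.058×10³ = 1.293×10⁴ s.
= 215.5 min.

T ≈ 216 min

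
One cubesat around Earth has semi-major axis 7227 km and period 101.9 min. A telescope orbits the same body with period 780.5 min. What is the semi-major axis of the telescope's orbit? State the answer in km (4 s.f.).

Kepler's third law: a³ ∝ T², so a₂ = a₁ (T₂/T₁)^(2/3).
T₂/T₁ = 7.659, (T₂/T₁)^(2/3) = 3.886.
a₂ = 7227 × 3.886 = 28080 km.

a₂ ≈ 28080 km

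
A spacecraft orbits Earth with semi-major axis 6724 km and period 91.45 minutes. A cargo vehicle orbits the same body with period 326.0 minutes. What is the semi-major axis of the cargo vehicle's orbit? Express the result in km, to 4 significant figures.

a₂ ≈ 15690 km

Kepler's third law: a³ ∝ T², so a₂ = a₁ (T₂/T₁)^(2/3).
T₂/T₁ = 3.565, (T₂/T₁)^(2/3) = 2.334.
a₂ = 6724 × 2.334 = 15690 km.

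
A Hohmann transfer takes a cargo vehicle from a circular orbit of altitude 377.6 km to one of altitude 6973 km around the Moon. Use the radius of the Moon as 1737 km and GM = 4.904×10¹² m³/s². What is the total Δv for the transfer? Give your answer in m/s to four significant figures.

r₁ = 1737 + 377.6 = 2114.6 km = 2.1146×10⁶ m.
r₂ = 1737 + 6973 = 8710.0 km = 8.7100×10⁶ m.
Transfer ellipse a_t = (r₁ + r₂)/2 = 5.412×10⁶ m.
At r₁: circular v_c1 = √(μ/r₁) = 1523 m/s; transfer-perilune v_p = √[μ(2/r₁ − 1/a_t)] = 1932 m/s.
Δv₁ = v_p − v_c1 = 409.0 m/s.
At r₂: circular v_c2 = √(μ/r₂) = 750.4 m/s; transfer-apolune v_a = √[μ(2/r₂ − 1/a_t)] = 469.0 m/s.
Δv₂ = v_c2 − v_a = 281.3 m/s.
Total Δv = Δv₁ + Δv₂ = 690.3 m/s.

Δv_total ≈ 690.3 m/s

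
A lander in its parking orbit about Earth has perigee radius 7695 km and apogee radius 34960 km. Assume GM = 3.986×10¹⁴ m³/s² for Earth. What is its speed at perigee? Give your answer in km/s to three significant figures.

v ≈ 9.21 km/s

Semi-major axis a = (r_p + r_a)/2 = 21328 km = 2.133×10⁷ m.
Vis-viva: v² = μ(2/r − 1/a) = 3.986×10¹⁴ × (2.599×10⁻⁷ − 4.689×10⁻⁸) = 8.491×10⁷ m²/s².
v = 9215 m/s = 9.215 km/s.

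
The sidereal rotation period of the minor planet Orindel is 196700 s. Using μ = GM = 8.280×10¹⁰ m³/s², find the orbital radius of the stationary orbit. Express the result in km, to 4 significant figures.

r_sync ≈ 4329 km

A synchronous orbit has period T, so by Kepler's third law a = (μT²/4π²)^(1/3).
μT²/4π² = 8.280×10¹⁰ × (1.967×10⁵)² / 39.48 = 8.115×10¹⁹ m³.
a = 4.329×10⁶ m = 4329.4 km.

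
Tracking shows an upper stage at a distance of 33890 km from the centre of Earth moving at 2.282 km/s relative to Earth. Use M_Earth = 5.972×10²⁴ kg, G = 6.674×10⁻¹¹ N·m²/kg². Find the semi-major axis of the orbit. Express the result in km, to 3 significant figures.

μ = GM = 6.674×10⁻¹¹ × 5.972×10²⁴ = 3.986×10¹⁴ m³/s².
r = 3.389×10⁷ m.
Specific orbital energy ε = v²/2 − μ/r = (2282)²/2 − 3.986×10¹⁴/3.389×10⁷ = -9.157×10⁶ J/kg.
Since ε = −μ/(2a), a = −μ/(2ε) = 2.176×10⁷ m = 21763 km.

a ≈ 21800 km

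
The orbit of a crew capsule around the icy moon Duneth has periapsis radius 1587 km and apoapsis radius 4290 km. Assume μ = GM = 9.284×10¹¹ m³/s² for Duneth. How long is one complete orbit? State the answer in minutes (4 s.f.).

Semi-major axis a = (r_p + r_a)/2 = (1587.0 + 4290.0)/2 = 2938.5 km = 2.938×10⁶ m.
By Kepler's third law T = 2π√(a³/μ) = 2π × 5.228×10³ = 3.285×10⁴ s.
= 547.5 minutes.

T ≈ 547.5 minutes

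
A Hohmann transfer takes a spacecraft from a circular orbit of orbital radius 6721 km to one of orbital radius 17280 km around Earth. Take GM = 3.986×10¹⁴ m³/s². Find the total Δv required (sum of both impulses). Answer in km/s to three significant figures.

Δv_total ≈ 2.75 km/s

r₁ = 6721 km = 6.721×10⁶ m.
r₂ = 17280 km = 1.728×10⁷ m.
Transfer ellipse a_t = (r₁ + r₂)/2 = 1.200×10⁷ m.
At r₁: circular v_c1 = √(μ/r₁) = 7701 m/s; transfer-perigee v_p = √[μ(2/r₁ − 1/a_t)] = 9241 m/s.
Δv₁ = v_p − v_c1 = 1540 m/s.
At r₂: circular v_c2 = √(μ/r₂) = 4803 m/s; transfer-apogee v_a = √[μ(2/r₂ − 1/a_t)] = 3594 m/s.
Δv₂ = v_c2 − v_a = 1209 m/s.
Total Δv = Δv₁ + Δv₂ = 2749 m/s = 2.749 km/s.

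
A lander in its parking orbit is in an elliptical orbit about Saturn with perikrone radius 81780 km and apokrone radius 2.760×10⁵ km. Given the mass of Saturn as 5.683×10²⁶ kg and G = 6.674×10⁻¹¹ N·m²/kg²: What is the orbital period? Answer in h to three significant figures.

μ = GM = 6.674×10⁻¹¹ × 5.683×10²⁶ = 3.793×10¹⁶ m³/s².
Semi-major axis a = (r_p + r_a)/2 = (81780 + 2.7600×10⁵)/2 = 1.7889×10⁵ km = 1.789×10⁸ m.
By Kepler's third law T = 2π√(a³/μ) = 2π × 1.229×10⁴ = 7.719×10⁴ s.
= 21.44 h.

T ≈ 21.4 h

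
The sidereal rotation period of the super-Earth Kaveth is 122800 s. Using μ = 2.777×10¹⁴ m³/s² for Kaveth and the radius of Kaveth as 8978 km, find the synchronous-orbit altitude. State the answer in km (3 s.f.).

h_sync ≈ 38400 km

A synchronous orbit has period T, so by Kepler's third law a = (μT²/4π²)^(1/3).
μT²/4π² = 2.777×10¹⁴ × (1.228×10⁵)² / 39.48 = 1.061×10²³ m³.
a = 4.734×10⁷ m = 47337 km.
Altitude h = a − R = 47337 − 8978 = 38359 km.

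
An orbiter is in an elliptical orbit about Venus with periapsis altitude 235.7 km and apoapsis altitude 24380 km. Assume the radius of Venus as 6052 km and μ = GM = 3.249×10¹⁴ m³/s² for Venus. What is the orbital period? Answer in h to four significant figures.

T ≈ 7.617 h

r_p = 6052 + 235.7 = 6287.7 km = 6.2877×10⁶ m.
r_a = 6052 + 24380 = 30432 km = 3.0432×10⁷ m.
Semi-major axis a = (r_p + r_a)/2 = (6287.7 + 30432)/2 = 18360 km = 1.836×10⁷ m.
By Kepler's third law T = 2π√(a³/μ) = 2π × 4.364×10³ = 2.742×10⁴ s.
= 7.617 h.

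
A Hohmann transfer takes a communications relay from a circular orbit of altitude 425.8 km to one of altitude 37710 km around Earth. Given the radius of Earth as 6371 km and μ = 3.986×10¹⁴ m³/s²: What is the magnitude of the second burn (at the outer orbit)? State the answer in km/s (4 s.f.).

Δv ≈ 1.453 km/s

r₁ = 6371 + 425.8 = 6796.8 km = 6.7968×10⁶ m.
r₂ = 6371 + 37710 = 44081 km = 4.4081×10⁷ m.
Transfer ellipse a_t = (r₁ + r₂)/2 = 2.544×10⁷ m.
At r₁: circular v_c1 = √(μ/r₁) = 7658 m/s; transfer-perigee v_p = √[μ(2/r₁ − 1/a_t)] = 10080 m/s.
At r₂: circular v_c2 = √(μ/r₂) = 3007 m/s; transfer-apogee v_a = √[μ(2/r₂ − 1/a_t)] = 1554 m/s.
Δv₂ = v_c2 − v_a = 1453 m/s.
= 1.453 km/s.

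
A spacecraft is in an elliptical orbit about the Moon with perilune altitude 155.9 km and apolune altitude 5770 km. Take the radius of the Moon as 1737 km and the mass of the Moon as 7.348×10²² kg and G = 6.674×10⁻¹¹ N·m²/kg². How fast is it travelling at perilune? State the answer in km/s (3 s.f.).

v ≈ 2.03 km/s

μ = GM = 6.674×10⁻¹¹ × 7.348×10²² = 4.904×10¹² m³/s².
r_p = 1737 + 155.9 = 1892.9 km = 1.8929×10⁶ m.
r_a = 1737 + 5770 = 7507.0 km = 7.5070×10⁶ m.
Semi-major axis a = (r_p + r_a)/2 = 4699.9 km = 4.700×10⁶ m.
Vis-viva: v² = μ(2/r − 1/a) = 4.904×10¹² × (1.057×10⁻⁶ − 2.128×10⁻⁷) = 4.138×10⁶ m²/s².
v = 2034 m/s = 2.034 km/s.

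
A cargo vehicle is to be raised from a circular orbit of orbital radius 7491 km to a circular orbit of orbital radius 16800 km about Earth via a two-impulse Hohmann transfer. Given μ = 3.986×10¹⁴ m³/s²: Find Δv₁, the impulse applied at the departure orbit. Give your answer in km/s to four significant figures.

r₁ = 7491 km = 7.491×10⁶ m.
r₂ = 16800 km = 1.680×10⁷ m.
Transfer ellipse a_t = (r₁ + r₂)/2 = 1.215×10⁷ m.
At r₁: circular v_c1 = √(μ/r₁) = 7295 m/s; transfer-perigee v_p = √[μ(2/r₁ − 1/a_t)] = 8579 m/s.
Δv₁ = v_p − v_c1 = 1285 m/s.
= 1.285 km/s.

Δv ≈ 1.285 km/s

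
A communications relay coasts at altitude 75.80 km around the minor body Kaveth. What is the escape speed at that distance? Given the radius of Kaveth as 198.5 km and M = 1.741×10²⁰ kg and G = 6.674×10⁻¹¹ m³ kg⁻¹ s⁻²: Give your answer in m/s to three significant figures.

v_esc ≈ 291 m/s

μ = GM = 6.674×10⁻¹¹ × 1.741×10²⁰ = 1.162×10¹⁰ m³/s².
r = 198.5 + 75.80 = 274.30 km = 2.7430×10⁵ m.
Escape speed v_esc = √(2μ/r) = √(2 × 1.162×10¹⁰ / 2.743×10⁵) = √(8.472×10⁴) = 291.1 m/s.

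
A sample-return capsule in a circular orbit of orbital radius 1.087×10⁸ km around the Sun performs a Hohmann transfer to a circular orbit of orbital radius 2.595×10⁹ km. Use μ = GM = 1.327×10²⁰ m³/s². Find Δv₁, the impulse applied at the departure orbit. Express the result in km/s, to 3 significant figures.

r₁ = 1.087×10⁸ km = 1.087×10¹¹ m.
r₂ = 2.595×10⁹ km = 2.595×10¹² m.
Transfer ellipse a_t = (r₁ + r₂)/2 = 1.352×10¹² m.
At r₁: circular v_c1 = √(μ/r₁) = 34940 m/s; transfer-perihelion v_p = √[μ(2/r₁ − 1/a_t)] = 48410 m/s.
Δv₁ = v_p − v_c1 = 13470 m/s.
= 13.47 km/s.

Δv ≈ 13.5 km/s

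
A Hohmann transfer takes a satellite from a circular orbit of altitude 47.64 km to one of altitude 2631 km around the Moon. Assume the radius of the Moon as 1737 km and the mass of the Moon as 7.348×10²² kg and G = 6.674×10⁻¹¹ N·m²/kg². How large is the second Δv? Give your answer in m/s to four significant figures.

μ = GM = 6.674×10⁻¹¹ × 7.348×10²² = 4.904×10¹² m³/s².
r₁ = 1737 + 47.64 = 1784.6 km = 1.7846×10⁶ m.
r₂ = 1737 + 2631 = 4368.0 km = 4.3680×10⁶ m.
Transfer ellipse a_t = (r₁ + r₂)/2 = 3.076×10⁶ m.
At r₁: circular v_c1 = √(μ/r₁) = 1658 m/s; transfer-perilune v_p = √[μ(2/r₁ − 1/a_t)] = 1975 m/s.
At r₂: circular v_c2 = √(μ/r₂) = 1060 m/s; transfer-apolune v_a = √[μ(2/r₂ − 1/a_t)] = 807.0 m/s.
Δv₂ = v_c2 − v_a = 252.5 m/s.

Δv ≈ 252.5 m/s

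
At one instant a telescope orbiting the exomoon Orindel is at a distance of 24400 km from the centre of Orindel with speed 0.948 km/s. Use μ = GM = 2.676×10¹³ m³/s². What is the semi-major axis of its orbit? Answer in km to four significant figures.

a ≈ 20670 km

r = 2.440×10⁷ m.
Vis-viva rearranged: 1/a = 2/r − v²/μ = 8.197×10⁻⁸ − 3.358×10⁻⁸ = 4.838×10⁻⁸ m⁻¹.
a = 2.067×10⁷ m = 20668 km.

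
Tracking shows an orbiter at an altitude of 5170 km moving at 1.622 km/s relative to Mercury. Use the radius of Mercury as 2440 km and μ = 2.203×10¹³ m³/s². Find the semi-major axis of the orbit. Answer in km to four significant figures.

r = 2440 + 5170 = 7610.0 km = 7.610×10⁶ m.
Vis-viva rearranged: 1/a = 2/r − v²/μ = 2.628×10⁻⁷ − 1.194×10⁻⁷ = 1.434×10⁻⁷ m⁻¹.
a = 6.974×10⁶ m = 6974.0 km.

a ≈ 6974 km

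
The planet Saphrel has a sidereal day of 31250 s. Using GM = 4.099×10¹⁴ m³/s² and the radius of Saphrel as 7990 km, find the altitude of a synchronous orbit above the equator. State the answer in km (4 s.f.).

A synchronous orbit has period T, so by Kepler's third law a = (μT²/4π²)^(1/3).
μT²/4π² = 4.099×10¹⁴ × (3.125×10⁴)² / 39.48 = 1.014×10²² m³.
a = 2.164×10⁷ m = 21644 km.
Altitude h = a − R = 21644 − 7990 = 13654 km.

h_sync ≈ 13650 km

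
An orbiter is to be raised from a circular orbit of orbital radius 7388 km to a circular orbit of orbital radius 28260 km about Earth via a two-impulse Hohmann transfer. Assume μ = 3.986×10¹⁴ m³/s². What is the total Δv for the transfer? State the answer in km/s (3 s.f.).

Δv_total ≈ 3.24 km/s

r₁ = 7388 km = 7.388×10⁶ m.
r₂ = 28260 km = 2.826×10⁷ m.
Transfer ellipse a_t = (r₁ + r₂)/2 = 1.782×10⁷ m.
At r₁: circular v_c1 = √(μ/r₁) = 7345 m/s; transfer-perigee v_p = √[μ(2/r₁ − 1/a_t)] = 9249 m/s.
Δv₁ = v_p − v_c1 = 1904 m/s.
At r₂: circular v_c2 = √(μ/r₂) = 3756 m/s; transfer-apogee v_a = √[μ(2/r₂ − 1/a_t)] = 2418 m/s.
Δv₂ = v_c2 − v_a = 1338 m/s.
Total Δv = Δv₁ + Δv₂ = 3241 m/s = 3.241 km/s.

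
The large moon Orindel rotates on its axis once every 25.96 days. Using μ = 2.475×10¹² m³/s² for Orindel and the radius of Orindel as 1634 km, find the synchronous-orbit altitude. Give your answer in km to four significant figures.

h_sync ≈ 66440 km

T = 25.96 days = 2.243×10⁶ s.
A synchronous orbit has period T, so by Kepler's third law a = (μT²/4π²)^(1/3).
μT²/4π² = 2.475×10¹² × (2.243×10⁶)² / 39.48 = 3.154×10²³ m³.
a = 6.807×10⁷ m = 68069 km.
Altitude h = a − R = 68069 − 1634 = 66435 km.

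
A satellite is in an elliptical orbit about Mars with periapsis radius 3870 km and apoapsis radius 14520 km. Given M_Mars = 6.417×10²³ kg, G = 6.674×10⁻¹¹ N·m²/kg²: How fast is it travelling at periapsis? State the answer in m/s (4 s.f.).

v ≈ 4180 m/s

μ = GM = 6.674×10⁻¹¹ × 6.417×10²³ = 4.283×10¹³ m³/s².
Semi-major axis a = (r_p + r_a)/2 = 9195.0 km = 9.195×10⁶ m.
Vis-viva: v² = μ(2/r − 1/a) = 4.283×10¹³ × (5.168×10⁻⁷ − 1.088×10⁻⁷) = 1.748×10⁷ m²/s².
v = 4180 m/s.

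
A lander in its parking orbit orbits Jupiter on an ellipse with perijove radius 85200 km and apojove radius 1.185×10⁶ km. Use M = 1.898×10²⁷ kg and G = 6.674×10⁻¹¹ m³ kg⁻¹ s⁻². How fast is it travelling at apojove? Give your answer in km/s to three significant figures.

v ≈ 3.79 km/s

μ = GM = 6.674×10⁻¹¹ × 1.898×10²⁷ = 1.267×10¹⁷ m³/s².
Semi-major axis a = (r_p + r_a)/2 = 6.3510×10⁵ km = 6.351×10⁸ m.
Vis-viva: v² = μ(2/r − 1/a) = 1.267×10¹⁷ × (1.688×10⁻⁹ − 1.575×10⁻⁹) = 1.434×10⁷ m²/s².
v = 3787 m/s = 3.787 km/s.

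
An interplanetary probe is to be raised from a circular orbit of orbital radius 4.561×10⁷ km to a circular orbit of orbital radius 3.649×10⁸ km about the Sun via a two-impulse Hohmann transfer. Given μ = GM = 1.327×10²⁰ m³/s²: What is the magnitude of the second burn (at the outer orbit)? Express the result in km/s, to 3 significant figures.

Δv ≈ 10.1 km/s

r₁ = 4.561×10⁷ km = 4.561×10¹⁰ m.
r₂ = 3.649×10⁸ km = 3.649×10¹¹ m.
Transfer ellipse a_t = (r₁ + r₂)/2 = 2.053×10¹¹ m.
At r₁: circular v_c1 = √(μ/r₁) = 53940 m/s; transfer-perihelion v_p = √[μ(2/r₁ − 1/a_t)] = 71920 m/s.
At r₂: circular v_c2 = √(μ/r₂) = 19070 m/s; transfer-aphelion v_a = √[μ(2/r₂ − 1/a_t)] = 8989 m/s.
Δv₂ = v_c2 − v_a = 10080 m/s.
= 10.08 km/s.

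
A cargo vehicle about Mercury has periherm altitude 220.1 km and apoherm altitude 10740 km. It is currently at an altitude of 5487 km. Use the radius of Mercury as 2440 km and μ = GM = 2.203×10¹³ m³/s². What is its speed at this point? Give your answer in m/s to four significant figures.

v ≈ 1666 m/s

r_p = 2440 + 220.1 = 2660.1 km = 2.6601×10⁶ m.
r_a = 2440 + 10740 = 13180 km = 1.3180×10⁷ m.
r = 2440 + 5487 = 7927.0 km = 7.927×10⁶ m.
Semi-major axis a = (r_p + r_a)/2 = 7920.1 km = 7.920×10⁶ m.
Vis-viva: v² = μ(2/r − 1/a) = 2.203×10¹³ × (2.523×10⁻⁷ − 1.263×10⁻⁷) = 2.777×10⁶ m²/s².
v = 1666 m/s.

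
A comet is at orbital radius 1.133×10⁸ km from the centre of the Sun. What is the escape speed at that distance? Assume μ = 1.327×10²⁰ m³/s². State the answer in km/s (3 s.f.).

v_esc ≈ 48.4 km/s

r = 1.133×10⁸ km = 1.133×10¹¹ m.
Escape speed v_esc = √(2μ/r) = √(2 × 1.327×10²⁰ / 1.133×10¹¹) = √(2.342×10⁹) = 48400 m/s.
= 48.40 km/s.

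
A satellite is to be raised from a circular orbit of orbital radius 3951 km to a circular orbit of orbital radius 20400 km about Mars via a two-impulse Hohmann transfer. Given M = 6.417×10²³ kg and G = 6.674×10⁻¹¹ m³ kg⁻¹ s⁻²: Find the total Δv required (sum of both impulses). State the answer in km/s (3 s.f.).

μ = GM = 6.674×10⁻¹¹ × 6.417×10²³ = 4.283×10¹³ m³/s².
r₁ = 3951 km = 3.951×10⁶ m.
r₂ = 20400 km = 2.040×10⁷ m.
Transfer ellipse a_t = (r₁ + r₂)/2 = 1.218×10⁷ m.
At r₁: circular v_c1 = √(μ/r₁) = 3292 m/s; transfer-periapsis v_p = √[μ(2/r₁ − 1/a_t)] = 4262 m/s.
Δv₁ = v_p − v_c1 = 969.3 m/s.
At r₂: circular v_c2 = √(μ/r₂) = 1449 m/s; transfer-apoapsis v_a = √[μ(2/r₂ − 1/a_t)] = 825.4 m/s.
Δv₂ = v_c2 − v_a = 623.5 m/s.
Total Δv = Δv₁ + Δv₂ = 1593 m/s = 1.593 km/s.

Δv_total ≈ 1.59 km/s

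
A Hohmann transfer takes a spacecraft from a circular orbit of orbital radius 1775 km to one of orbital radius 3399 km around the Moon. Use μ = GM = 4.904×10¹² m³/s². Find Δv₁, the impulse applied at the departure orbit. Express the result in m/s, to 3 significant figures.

Δv ≈ 243 m/s

r₁ = 1775 km = 1.775×10⁶ m.
r₂ = 3399 km = 3.399×10⁶ m.
Transfer ellipse a_t = (r₁ + r₂)/2 = 2.587×10⁶ m.
At r₁: circular v_c1 = √(μ/r₁) = 1662 m/s; transfer-perilune v_p = √[μ(2/r₁ − 1/a_t)] = 1905 m/s.
Δv₁ = v_p − v_c1 = 243.1 m/s.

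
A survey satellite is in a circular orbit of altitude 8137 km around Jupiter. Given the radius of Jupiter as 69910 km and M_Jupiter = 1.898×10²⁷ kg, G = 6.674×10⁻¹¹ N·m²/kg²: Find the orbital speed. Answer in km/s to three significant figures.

μ = GM = 6.674×10⁻¹¹ × 1.898×10²⁷ = 1.267×10¹⁷ m³/s².
r = 69910 + 8137 = 78047 km = 7.8047×10⁷ m.
For a circular orbit v = √(μ/r) = √(1.267×10¹⁷ / 7.805×10⁷) = √(1.623×10⁹) = 40290 m/s.
That is 40.29 km/s.

v ≈ 40.3 km/s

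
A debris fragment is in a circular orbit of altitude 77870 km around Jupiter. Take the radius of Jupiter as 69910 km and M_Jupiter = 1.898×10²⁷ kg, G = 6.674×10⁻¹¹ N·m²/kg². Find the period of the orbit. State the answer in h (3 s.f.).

μ = GM = 6.674×10⁻¹¹ × 1.898×10²⁷ = 1.267×10¹⁷ m³/s².
r = 69910 + 77870 = 147780 km = 1.4778×10⁸ m.
Kepler's third law: T = 2π√(r³/μ) = 2π√((1.478×10⁸)³ / 1.267×10¹⁷).
r³/μ = 2.548×10⁷ s², so T = 2π × 5.048×10³ = 3.171×10⁴ s.
Converting: 3.171×10⁴ s ÷ 3600 = 8.810 h.

T ≈ 8.81 h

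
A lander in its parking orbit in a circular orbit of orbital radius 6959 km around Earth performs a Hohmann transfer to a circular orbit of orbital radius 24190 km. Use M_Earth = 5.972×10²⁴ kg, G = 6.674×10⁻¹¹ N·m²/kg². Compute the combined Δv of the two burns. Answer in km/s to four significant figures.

μ = GM = 6.674×10⁻¹¹ × 5.972×10²⁴ = 3.986×10¹⁴ m³/s².
r₁ = 6959 km = 6.959×10⁶ m.
r₂ = 24190 km = 2.419×10⁷ m.
Transfer ellipse a_t = (r₁ + r₂)/2 = 1.557×10⁷ m.
At r₁: circular v_c1 = √(μ/r₁) = 7568 m/s; transfer-perigee v_p = √[μ(2/r₁ − 1/a_t)] = 9432 m/s.
Δv₁ = v_p − v_c1 = 1864 m/s.
At r₂: circular v_c2 = √(μ/r₂) = 4059 m/s; transfer-apogee v_a = √[μ(2/r₂ − 1/a_t)] = 2713 m/s.
Δv₂ = v_c2 − v_a = 1346 m/s.
Total Δv = Δv₁ + Δv₂ = 3210 m/s = 3.210 km/s.

Δv_total ≈ 3.210 km/s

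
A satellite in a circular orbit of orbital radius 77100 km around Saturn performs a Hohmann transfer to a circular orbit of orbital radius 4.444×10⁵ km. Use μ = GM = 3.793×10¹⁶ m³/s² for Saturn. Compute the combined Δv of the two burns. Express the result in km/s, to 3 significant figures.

r₁ = 77100 km = 7.710×10⁷ m.
r₂ = 4.444×10⁵ km = 4.444×10⁸ m.
Transfer ellipse a_t = (r₁ + r₂)/2 = 2.608×10⁸ m.
At r₁: circular v_c1 = √(μ/r₁) = 22180 m/s; transfer-perikrone v_p = √[μ(2/r₁ − 1/a_t)] = 28960 m/s.
Δv₁ = v_p − v_c1 = 6776 m/s.
At r₂: circular v_c2 = √(μ/r₂) = 9239 m/s; transfer-apokrone v_a = √[μ(2/r₂ − 1/a_t)] = 5024 m/s.
Δv₂ = v_c2 − v_a = 4215 m/s.
Total Δv = Δv₁ + Δv₂ = 10990 m/s = 10.99 km/s.

Δv_total ≈ 11.0 km/s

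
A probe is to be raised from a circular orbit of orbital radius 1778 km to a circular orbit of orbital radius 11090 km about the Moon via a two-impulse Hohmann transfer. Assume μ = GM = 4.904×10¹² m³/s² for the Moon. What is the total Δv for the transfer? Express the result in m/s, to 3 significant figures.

Δv_total ≈ 835 m/s

r₁ = 1778 km = 1.778×10⁶ m.
r₂ = 11090 km = 1.109×10⁷ m.
Transfer ellipse a_t = (r₁ + r₂)/2 = 6.434×10⁶ m.
At r₁: circular v_c1 = √(μ/r₁) = 1661 m/s; transfer-perilune v_p = √[μ(2/r₁ − 1/a_t)] = 2180 m/s.
Δv₁ = v_p − v_c1 = 519.6 m/s.
At r₂: circular v_c2 = √(μ/r₂) = 665.0 m/s; transfer-apolune v_a = √[μ(2/r₂ − 1/a_t)] = 349.6 m/s.
Δv₂ = v_c2 − v_a = 315.4 m/s.
Total Δv = Δv₁ + Δv₂ = 835.0 m/s.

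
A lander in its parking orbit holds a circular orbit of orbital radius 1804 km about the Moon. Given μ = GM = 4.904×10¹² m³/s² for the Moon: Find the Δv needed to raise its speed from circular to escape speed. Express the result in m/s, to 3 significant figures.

r = 1804 km = 1.804×10⁶ m.
Circular speed v_c = √(μ/r) = 1649 m/s.
Escape speed v_esc = √(2μ/r) = √2 × v_c = 2332 m/s.
Δv = v_esc − v_c = 682.9 m/s.

Δv ≈ 683 m/s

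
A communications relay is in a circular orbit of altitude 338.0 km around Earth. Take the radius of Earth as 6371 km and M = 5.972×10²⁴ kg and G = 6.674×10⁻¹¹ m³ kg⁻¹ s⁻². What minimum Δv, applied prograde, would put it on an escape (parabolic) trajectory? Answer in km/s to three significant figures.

μ = GM = 6.674×10⁻¹¹ × 5.972×10²⁴ = 3.986×10¹⁴ m³/s².
r = 6371 + 338.0 = 6709.0 km = 6.7090×10⁶ m.
Circular speed v_c = √(μ/r) = 7708 m/s.
Escape speed v_esc = √(2μ/r) = √2 × v_c = 10900 m/s.
Δv = v_esc − v_c = 3193 m/s = 3.193 km/s.

Δv ≈ 3.19 km/s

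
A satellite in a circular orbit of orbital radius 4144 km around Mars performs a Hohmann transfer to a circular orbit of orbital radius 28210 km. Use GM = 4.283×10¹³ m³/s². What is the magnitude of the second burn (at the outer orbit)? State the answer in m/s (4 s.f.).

r₁ = 4144 km = 4.144×10⁶ m.
r₂ = 28210 km = 2.821×10⁷ m.
Transfer ellipse a_t = (r₁ + r₂)/2 = 1.618×10⁷ m.
At r₁: circular v_c1 = √(μ/r₁) = 3215 m/s; transfer-periapsis v_p = √[μ(2/r₁ − 1/a_t)] = 4245 m/s.
At r₂: circular v_c2 = √(μ/r₂) = 1232 m/s; transfer-apoapsis v_a = √[μ(2/r₂ − 1/a_t)] = 623.6 m/s.
Δv₂ = v_c2 − v_a = 608.5 m/s.

Δv ≈ 608.5 m/s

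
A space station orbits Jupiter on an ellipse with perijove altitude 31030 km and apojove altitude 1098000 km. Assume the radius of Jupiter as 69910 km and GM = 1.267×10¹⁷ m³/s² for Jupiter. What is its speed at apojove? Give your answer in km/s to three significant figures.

r_p = 69910 + 31030 = 100940 km = 1.0094×10⁸ m.
r_a = 69910 + 1098000 = 1167900 km = 1.1679×10⁹ m.
Semi-major axis a = (r_p + r_a)/2 = 6.3442×10⁵ km = 6.344×10⁸ m.
Vis-viva: v² = μ(2/r − 1/a) = 1.267×10¹⁷ × (1.712×10⁻⁹ − 1.576×10⁻⁹) = 1.726×10⁷ m²/s².
v = 4155 m/s = 4.155 km/s.

v ≈ 4.15 km/s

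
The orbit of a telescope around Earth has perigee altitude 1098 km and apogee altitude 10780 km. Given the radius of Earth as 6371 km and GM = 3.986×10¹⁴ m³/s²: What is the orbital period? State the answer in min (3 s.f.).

T ≈ 227 min

r_p = 6371 + 1098 = 7469.0 km = 7.4690×10⁶ m.
r_a = 6371 + 10780 = 17151 km = 1.7151×10⁷ m.
Semi-major axis a = (r_p + r_a)/2 = (7469.0 + 17151)/2 = 12310 km = 1.231×10⁷ m.
By Kepler's third law T = 2π√(a³/μ) = 2π × 2.163×10³ = 1.359×10⁴ s.
= 226.5 min.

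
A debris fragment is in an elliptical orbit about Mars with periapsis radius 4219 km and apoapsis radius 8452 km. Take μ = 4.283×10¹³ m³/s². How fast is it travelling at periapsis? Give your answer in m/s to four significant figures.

v ≈ 3680 m/s

Semi-major axis a = (r_p + r_a)/2 = 6335.5 km = 6.336×10⁶ m.
Vis-viva: v² = μ(2/r − 1/a) = 4.283×10¹³ × (4.740×10⁻⁷ − 1.578×10⁻⁷) = 1.354×10⁷ m²/s².
v = 3680 m/s.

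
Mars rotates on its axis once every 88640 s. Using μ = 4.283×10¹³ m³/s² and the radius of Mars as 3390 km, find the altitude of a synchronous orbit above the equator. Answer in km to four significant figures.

h_sync ≈ 17040 km

A synchronous orbit has period T, so by Kepler's third law a = (μT²/4π²)^(1/3).
μT²/4π² = 4.283×10¹³ × (8.864×10⁴)² / 39.48 = 8.524×10²¹ m³.
a = 2.043×10⁷ m = 20428 km.
Altitude h = a − R = 20428 − 3390 = 17038 km.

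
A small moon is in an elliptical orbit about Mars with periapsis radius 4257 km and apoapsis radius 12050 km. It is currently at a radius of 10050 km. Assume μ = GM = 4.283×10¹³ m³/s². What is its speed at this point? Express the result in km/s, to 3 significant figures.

v ≈ 1.81 km/s

Semi-major axis a = (r_p + r_a)/2 = 8153.5 km = 8.154×10⁶ m.
Vis-viva: v² = μ(2/r − 1/a) = 4.283×10¹³ × (1.990×10⁻⁷ − 1.226×10⁻⁷) = 3.270×10⁶ m²/s².
v = 1808 m/s = 1.808 km/s.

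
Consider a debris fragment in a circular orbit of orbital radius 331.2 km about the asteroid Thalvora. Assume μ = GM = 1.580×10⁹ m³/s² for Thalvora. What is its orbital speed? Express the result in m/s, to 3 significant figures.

r = 331.2 km = 3.312×10⁵ m.
For a circular orbit v = √(μ/r) = √(1.580×10⁹ / 3.312×10⁵) = √(4.771×10³) = 69.07 m/s.

v ≈ 69.1 m/s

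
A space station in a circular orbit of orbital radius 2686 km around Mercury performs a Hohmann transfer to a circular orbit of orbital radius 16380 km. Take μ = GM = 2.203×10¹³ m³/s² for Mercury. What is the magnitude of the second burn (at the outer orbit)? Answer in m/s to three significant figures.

r₁ = 2686 km = 2.686×10⁶ m.
r₂ = 16380 km = 1.638×10⁷ m.
Transfer ellipse a_t = (r₁ + r₂)/2 = 9.533×10⁶ m.
At r₁: circular v_c1 = √(μ/r₁) = 2864 m/s; transfer-periherm v_p = √[μ(2/r₁ − 1/a_t)] = 3754 m/s.
At r₂: circular v_c2 = √(μ/r₂) = 1160 m/s; transfer-apoherm v_a = √[μ(2/r₂ − 1/a_t)] = 615.6 m/s.
Δv₂ = v_c2 − v_a = 544.1 m/s.

Δv ≈ 544 m/s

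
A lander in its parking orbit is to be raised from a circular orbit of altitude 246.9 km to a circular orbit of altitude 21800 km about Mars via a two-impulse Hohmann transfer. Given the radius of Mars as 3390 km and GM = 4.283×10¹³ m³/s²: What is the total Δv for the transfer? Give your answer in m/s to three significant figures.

r₁ = 3390 + 246.9 = 3636.9 km = 3.6369×10⁶ m.
r₂ = 3390 + 21800 = 25190 km = 2.5190×10⁷ m.
Transfer ellipse a_t = (r₁ + r₂)/2 = 1.441×10⁷ m.
At r₁: circular v_c1 = √(μ/r₁) = 3432 m/s; transfer-periapsis v_p = √[μ(2/r₁ − 1/a_t)] = 4537 m/s.
Δv₁ = v_p − v_c1 = 1105 m/s.
At r₂: circular v_c2 = √(μ/r₂) = 1304 m/s; transfer-apoapsis v_a = √[μ(2/r₂ − 1/a_t)] = 655.0 m/s.
Δv₂ = v_c2 − v_a = 648.9 m/s.
Total Δv = Δv₁ + Δv₂ = 1754 m/s.

Δv_total ≈ 1750 m/s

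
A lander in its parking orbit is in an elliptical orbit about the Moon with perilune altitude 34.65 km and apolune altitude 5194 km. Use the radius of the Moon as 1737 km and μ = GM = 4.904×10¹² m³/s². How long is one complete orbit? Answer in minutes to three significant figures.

r_p = 1737 + 34.65 = 1771.7 km = 1.7716×10⁶ m.
r_a = 1737 + 5194 = 6931.0 km = 6.9310×10⁶ m.
Semi-major axis a = (r_p + r_a)/2 = (1771.7 + 6931.0)/2 = 4351.3 km = 4.351×10⁶ m.
By Kepler's third law T = 2π√(a³/μ) = 2π × 4.099×10³ = 2.575×10⁴ s.
= 429.2 minutes.

T ≈ 429 minutes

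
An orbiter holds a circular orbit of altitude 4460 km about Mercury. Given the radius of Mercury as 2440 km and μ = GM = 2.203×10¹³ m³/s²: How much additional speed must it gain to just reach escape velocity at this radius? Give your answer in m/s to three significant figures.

Δv ≈ 740 m/s

r = 2440 + 4460 = 6900.0 km = 6.9000×10⁶ m.
Circular speed v_c = √(μ/r) = 1787 m/s.
Escape speed v_esc = √(2μ/r) = √2 × v_c = 2527 m/s.
Δv = v_esc − v_c = 740.1 m/s.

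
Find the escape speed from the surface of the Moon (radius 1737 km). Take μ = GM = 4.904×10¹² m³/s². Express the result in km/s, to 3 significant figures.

v_esc ≈ 2.38 km/s

r = R = 1.737×10⁶ m.
Escape speed v_esc = √(2μ/r) = √(2 × 4.904×10¹² / 1.737×10⁶) = √(5.647×10⁶) = 2376 m/s.
= 2.376 km/s.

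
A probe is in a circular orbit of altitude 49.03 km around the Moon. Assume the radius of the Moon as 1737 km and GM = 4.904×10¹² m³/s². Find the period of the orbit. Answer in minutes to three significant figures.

T ≈ 113 minutes

r = 1737 + 49.03 = 1786.0 km = 1.7860×10⁶ m.
Kepler's third law: T = 2π√(r³/μ) = 2π√((1.786×10⁶)³ / 4.904×10¹²).
r³/μ = 1.162×10⁶ s², so T = 2π × 1.078×10³ = 6.772×10³ s.
Converting: 6.772×10³ s ÷ 60.00 = 112.9 minutes.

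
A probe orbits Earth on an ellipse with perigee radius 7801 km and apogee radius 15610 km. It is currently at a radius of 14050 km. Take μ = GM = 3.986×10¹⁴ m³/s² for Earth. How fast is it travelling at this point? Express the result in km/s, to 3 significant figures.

Semi-major axis a = (r_p + r_a)/2 = 11706 km = 1.171×10⁷ m.
Vis-viva: v² = μ(2/r − 1/a) = 3.986×10¹⁴ × (1.423×10⁻⁷ − 8.543×10⁻⁸) = 2.269×10⁷ m²/s².
v = 4763 m/s = 4.763 km/s.

v ≈ 4.76 km/s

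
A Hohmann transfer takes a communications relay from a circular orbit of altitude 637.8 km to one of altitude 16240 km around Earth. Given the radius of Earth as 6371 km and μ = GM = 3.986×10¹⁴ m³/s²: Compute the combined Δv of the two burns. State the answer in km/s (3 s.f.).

r₁ = 6371 + 637.8 = 7008.8 km = 7.0088×10⁶ m.
r₂ = 6371 + 16240 = 22611 km = 2.2611×10⁷ m.
Transfer ellipse a_t = (r₁ + r₂)/2 = 1.481×10⁷ m.
At r₁: circular v_c1 = √(μ/r₁) = 7541 m/s; transfer-perigee v_p = √[μ(2/r₁ − 1/a_t)] = 9318 m/s.
Δv₁ = v_p − v_c1 = 1777 m/s.
At r₂: circular v_c2 = √(μ/r₂) = 4199 m/s; transfer-apogee v_a = √[μ(2/r₂ − 1/a_t)] = 2888 m/s.
Δv₂ = v_c2 − v_a = 1310 m/s.
Total Δv = Δv₁ + Δv₂ = 3087 m/s = 3.087 km/s.

Δv_total ≈ 3.09 km/s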